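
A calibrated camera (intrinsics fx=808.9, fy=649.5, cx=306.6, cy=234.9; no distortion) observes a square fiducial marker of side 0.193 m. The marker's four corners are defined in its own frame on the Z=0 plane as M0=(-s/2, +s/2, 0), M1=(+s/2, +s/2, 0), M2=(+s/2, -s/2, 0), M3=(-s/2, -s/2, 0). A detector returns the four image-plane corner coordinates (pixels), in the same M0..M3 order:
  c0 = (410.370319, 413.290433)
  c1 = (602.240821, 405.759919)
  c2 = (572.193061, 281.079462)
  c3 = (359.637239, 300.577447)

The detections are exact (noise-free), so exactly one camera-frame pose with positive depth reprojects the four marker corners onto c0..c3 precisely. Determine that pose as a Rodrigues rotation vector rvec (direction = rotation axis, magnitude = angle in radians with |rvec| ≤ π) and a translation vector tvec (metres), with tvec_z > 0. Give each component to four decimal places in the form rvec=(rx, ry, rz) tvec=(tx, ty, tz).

rvec=(0.5613, 0.3083, -0.2458) tvec=(0.1693, 0.1425, 0.7769)

Intrinsics K: fx=808.9, fy=649.5, cx=306.6, cy=234.9
Marker side s = 0.193 m; corners in marker frame (Z=0):
  M0 = (-0.0965, +0.0965, 0)
  M1 = (+0.0965, +0.0965, 0)
  M2 = (+0.0965, -0.0965, 0)
  M3 = (-0.0965, -0.0965, 0)
Detected image corners:
  c0 = (410.370319, 413.290433) px
  c1 = (602.240821, 405.759919) px
  c2 = (572.193061, 281.079462) px
  c3 = (359.637239, 300.577447) px
Planar DLT: solve 8×8 A·h = b for H (H[2,2]=1):
  H  [+824.91237 +513.12988 +482.91120]
  H  [-226.37037 +830.85932 +354.02373]
  H  [-0.45178 +0.62026 +1.00000]
B = K⁻¹H; ‖b₁‖=1.287226, ‖b₂‖=1.287226; λ = 2/(‖b₁‖+‖b₂‖) = 0.776864, sign → tz>0 ⇒ λ=+0.776864
r₁ = λ·B[:,0] = (+0.92527,-0.14383,-0.35097); r₂ = λ·B[:,1] = (+0.31017,+0.81952,+0.48186)
r₃ = r₁×r₂ = (+0.21832,-0.55471,+0.80289); SVD([r₁ r₂ r₃]) → R = UVᵀ:
  R  [+0.92527 +0.31017 +0.21832]
  R  [-0.14383 +0.81952 -0.55471]
  R  [-0.35097 +0.48186 +0.80289]
t = (+0.16933, +0.14248, +0.77686) m
tr R = 2.547676; θ = arccos((tr R − 1)/2) = 0.685918 rad = 39.300°
axis k = ((R−Rᵀ)₃₂, (R−Rᵀ)₁₃, (R−Rᵀ)₂₁) / (2 sinθ) = (+0.818284, +0.449411, -0.358387)
rvec = θ·k = (+0.561275, +0.308259, -0.245824)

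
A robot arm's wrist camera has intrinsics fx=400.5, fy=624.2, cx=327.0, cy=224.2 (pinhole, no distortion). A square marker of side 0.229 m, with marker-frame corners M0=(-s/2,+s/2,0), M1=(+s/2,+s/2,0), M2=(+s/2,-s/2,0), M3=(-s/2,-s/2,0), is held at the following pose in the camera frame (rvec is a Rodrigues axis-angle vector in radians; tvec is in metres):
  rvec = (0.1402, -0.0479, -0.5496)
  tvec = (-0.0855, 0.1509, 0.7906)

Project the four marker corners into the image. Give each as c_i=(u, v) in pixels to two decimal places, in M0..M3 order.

Intrinsics K: fx=400.5, fy=624.2, cx=327.0, cy=224.2
Marker side s = 0.229 m; corners in marker frame (Z=0):
  M0 = (-0.1145, +0.1145, 0)
  M1 = (+0.1145, +0.1145, 0)
  M2 = (+0.1145, -0.1145, 0)
  M3 = (-0.1145, -0.1145, 0)
rvec = (0.1402, -0.0479, -0.5496), |rvec| = θ = 0.56922 rad = 32.614°
Rodrigues: sinθ=0.53897, 1−cosθ=0.15768; R = I + sinθ·[k]× + (1−cosθ)·[k]×²:
    [+0.85189 +0.51713 -0.08285]
    [-0.52367 +0.84344 -0.11994]
    [+0.00786 +0.14556 +0.98932]
t = (-0.0855, 0.1509, 0.7906) m
M0: Pc = R·M0+t = (-0.12383, +0.30743, +0.80637); u = 400.5·(-0.12383)/0.80637 + 327.0 = 265.4972, v = 624.2·(+0.30743)/0.80637 + 224.2 = 462.1809
M1: Pc = R·M1+t = (+0.07125, +0.18751, +0.80817); u = 400.5·(+0.07125)/0.80817 + 327.0 = 362.3103, v = 624.2·(+0.18751)/0.80817 + 224.2 = 369.0293
M2: Pc = R·M2+t = (-0.04717, -0.00563, +0.77483); u = 400.5·(-0.04717)/0.77483 + 327.0 = 302.6184, v = 624.2·(-0.00563)/0.77483 + 224.2 = 219.6617
M3: Pc = R·M3+t = (-0.24225, +0.11429, +0.77303); u = 400.5·(-0.24225)/0.77303 + 327.0 = 201.4917, v = 624.2·(+0.11429)/0.77303 + 224.2 = 316.4823

c0=(265.50, 462.18) c1=(362.31, 369.03) c2=(302.62, 219.66) c3=(201.49, 316.48)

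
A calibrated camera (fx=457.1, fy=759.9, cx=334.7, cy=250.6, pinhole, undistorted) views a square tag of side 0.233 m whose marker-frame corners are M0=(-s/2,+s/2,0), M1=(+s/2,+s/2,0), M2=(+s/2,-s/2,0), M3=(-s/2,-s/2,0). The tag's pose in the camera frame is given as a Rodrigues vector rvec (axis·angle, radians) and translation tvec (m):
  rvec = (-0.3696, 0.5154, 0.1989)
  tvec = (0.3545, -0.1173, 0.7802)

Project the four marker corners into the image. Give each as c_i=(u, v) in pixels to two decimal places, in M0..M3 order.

Intrinsics K: fx=457.1, fy=759.9, cx=334.7, cy=250.6
Marker side s = 0.233 m; corners in marker frame (Z=0):
  M0 = (-0.1165, +0.1165, 0)
  M1 = (+0.1165, +0.1165, 0)
  M2 = (+0.1165, -0.1165, 0)
  M3 = (-0.1165, -0.1165, 0)
rvec = (-0.3696, 0.5154, 0.1989), |rvec| = θ = 0.66468 rad = 38.083°
Rodrigues: sinθ=0.61681, 1−cosθ=0.21289; R = I + sinθ·[k]× + (1−cosθ)·[k]×²:
    [+0.85294 -0.27636 +0.44286]
    [+0.09278 +0.91511 +0.39238]
    [-0.51370 -0.29358 +0.80618]
t = (0.3545, -0.1173, 0.7802) m
M0: Pc = R·M0+t = (+0.22294, -0.02150, +0.80584); u = 457.1·(+0.22294)/0.80584 + 334.7 = 461.1565, v = 759.9·(-0.02150)/0.80584 + 250.6 = 230.3270
M1: Pc = R·M1+t = (+0.42167, +0.00012, +0.68615); u = 457.1·(+0.42167)/0.68615 + 334.7 = 615.6084, v = 759.9·(+0.00012)/0.68615 + 250.6 = 250.7329
M2: Pc = R·M2+t = (+0.48606, -0.21310, +0.75456); u = 457.1·(+0.48606)/0.75456 + 334.7 = 629.1509, v = 759.9·(-0.21310)/0.75456 + 250.6 = 35.9895
M3: Pc = R·M3+t = (+0.28733, -0.23472, +0.87425); u = 457.1·(+0.28733)/0.87425 + 334.7 = 484.9298, v = 759.9·(-0.23472)/0.87425 + 250.6 = 46.5806

c0=(461.16, 230.33) c1=(615.61, 250.73) c2=(629.15, 35.99) c3=(484.93, 46.58)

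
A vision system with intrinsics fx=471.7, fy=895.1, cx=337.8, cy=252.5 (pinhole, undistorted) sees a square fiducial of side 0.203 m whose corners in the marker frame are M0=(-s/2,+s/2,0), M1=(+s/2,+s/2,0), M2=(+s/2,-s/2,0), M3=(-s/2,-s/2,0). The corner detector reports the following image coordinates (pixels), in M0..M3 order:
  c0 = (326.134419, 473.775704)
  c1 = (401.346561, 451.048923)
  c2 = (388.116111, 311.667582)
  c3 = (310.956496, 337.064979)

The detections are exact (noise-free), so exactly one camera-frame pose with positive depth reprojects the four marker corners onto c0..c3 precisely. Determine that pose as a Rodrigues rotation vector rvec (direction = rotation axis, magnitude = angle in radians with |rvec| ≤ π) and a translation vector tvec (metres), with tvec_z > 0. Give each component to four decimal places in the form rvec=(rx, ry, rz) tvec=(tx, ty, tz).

Intrinsics K: fx=471.7, fy=895.1, cx=337.8, cy=252.5
Marker side s = 0.203 m; corners in marker frame (Z=0):
  M0 = (-0.1015, +0.1015, 0)
  M1 = (+0.1015, +0.1015, 0)
  M2 = (+0.1015, -0.1015, 0)
  M3 = (-0.1015, -0.1015, 0)
Detected image corners:
  c0 = (326.134419, 473.775704) px
  c1 = (401.346561, 451.048923) px
  c2 = (388.116111, 311.667582) px
  c3 = (310.956496, 337.064979) px
Planar DLT: solve 8×8 A·h = b for H (H[2,2]=1):
  H  [+349.89576 +119.63824 +356.46404]
  H  [-146.38679 +734.72909 +394.45103]
  H  [-0.07104 +0.13917 +1.00000]
B = K⁻¹H; ‖b₁‖=0.808663, ‖b₂‖=0.808663; λ = 2/(‖b₁‖+‖b₂‖) = 1.236608, sign → tz>0 ⇒ λ=+1.236608
r₁ = λ·B[:,0] = (+0.98020,-0.17746,-0.08785); r₂ = λ·B[:,1] = (+0.19040,+0.96650,+0.17210)
r₃ = r₁×r₂ = (+0.05437,-0.18541,+0.98116); SVD([r₁ r₂ r₃]) → R = UVᵀ:
  R  [+0.98020 +0.19040 +0.05437]
  R  [-0.17746 +0.96650 -0.18541]
  R  [-0.08785 +0.17210 +0.98116]
t = (+0.04893, +0.19611, +1.23661) m
tr R = 2.927859; θ = arccos((tr R − 1)/2) = 0.269404 rad = 15.436°
axis k = ((R−Rᵀ)₃₂, (R−Rᵀ)₁₃, (R−Rᵀ)₂₁) / (2 sinθ) = (+0.671614, +0.267175, -0.691051)
rvec = θ·k = (+0.180936, +0.071978, -0.186172)

rvec=(0.1809, 0.0720, -0.1862) tvec=(0.0489, 0.1961, 1.2366)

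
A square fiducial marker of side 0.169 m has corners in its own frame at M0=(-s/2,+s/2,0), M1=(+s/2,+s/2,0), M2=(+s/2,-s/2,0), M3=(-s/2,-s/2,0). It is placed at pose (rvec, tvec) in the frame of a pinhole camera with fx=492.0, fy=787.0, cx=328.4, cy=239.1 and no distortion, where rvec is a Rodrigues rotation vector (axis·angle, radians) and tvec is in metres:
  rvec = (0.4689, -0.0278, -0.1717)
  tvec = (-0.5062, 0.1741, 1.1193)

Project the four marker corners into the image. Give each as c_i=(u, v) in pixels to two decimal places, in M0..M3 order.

Intrinsics K: fx=492.0, fy=787.0, cx=328.4, cy=239.1
Marker side s = 0.169 m; corners in marker frame (Z=0):
  M0 = (-0.0845, +0.0845, 0)
  M1 = (+0.0845, +0.0845, 0)
  M2 = (+0.0845, -0.0845, 0)
  M3 = (-0.0845, -0.0845, 0)
rvec = (0.4689, -0.0278, -0.1717), |rvec| = θ = 0.50012 rad = 28.655°
Rodrigues: sinθ=0.47953, 1−cosθ=0.12248; R = I + sinθ·[k]× + (1−cosθ)·[k]×²:
    [+0.98519 +0.15825 -0.06608]
    [-0.17101 +0.87790 -0.44726]
    [-0.01277 +0.45193 +0.89196]
t = (-0.5062, 0.1741, 1.1193) m
M0: Pc = R·M0+t = (-0.57608, +0.26273, +1.15857); u = 492.0·(-0.57608)/1.15857 + 328.4 = 83.7621, v = 787.0·(+0.26273)/1.15857 + 239.1 = 417.5715
M1: Pc = R·M1+t = (-0.40958, +0.23383, +1.15641); u = 492.0·(-0.40958)/1.15641 + 328.4 = 154.1423, v = 787.0·(+0.23383)/1.15641 + 239.1 = 398.2355
M2: Pc = R·M2+t = (-0.43632, +0.08547, +1.08003); u = 492.0·(-0.43632)/1.08003 + 328.4 = 129.6363, v = 787.0·(+0.08547)/1.08003 + 239.1 = 301.3779
M3: Pc = R·M3+t = (-0.60282, +0.11437, +1.08219); u = 492.0·(-0.60282)/1.08219 + 328.4 = 54.3378, v = 787.0·(+0.11437)/1.08219 + 239.1 = 322.2716

c0=(83.76, 417.57) c1=(154.14, 398.24) c2=(129.64, 301.38) c3=(54.34, 322.27)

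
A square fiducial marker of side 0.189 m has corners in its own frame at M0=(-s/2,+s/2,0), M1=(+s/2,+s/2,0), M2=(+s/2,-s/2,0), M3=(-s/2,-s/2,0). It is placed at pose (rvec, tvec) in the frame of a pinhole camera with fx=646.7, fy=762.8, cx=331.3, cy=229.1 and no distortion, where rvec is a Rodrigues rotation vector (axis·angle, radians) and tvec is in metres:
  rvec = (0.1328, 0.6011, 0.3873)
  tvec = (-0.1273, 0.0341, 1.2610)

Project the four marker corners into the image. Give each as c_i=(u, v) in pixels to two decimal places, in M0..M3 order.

c0=(220.39, 277.16) c1=(286.33, 326.87) c2=(317.13, 219.00) c3=(246.57, 175.89)

Intrinsics K: fx=646.7, fy=762.8, cx=331.3, cy=229.1
Marker side s = 0.189 m; corners in marker frame (Z=0):
  M0 = (-0.0945, +0.0945, 0)
  M1 = (+0.0945, +0.0945, 0)
  M2 = (+0.0945, -0.0945, 0)
  M3 = (-0.0945, -0.0945, 0)
rvec = (0.1328, 0.6011, 0.3873), |rvec| = θ = 0.72730 rad = 41.671°
Rodrigues: sinθ=0.66485, 1−cosθ=0.25302; R = I + sinθ·[k]× + (1−cosθ)·[k]×²:
    [+0.75541 -0.31586 +0.57409]
    [+0.39223 +0.91981 -0.01004]
    [-0.52489 +0.23276 +0.81873]
t = (-0.1273, 0.0341, 1.2610) m
M0: Pc = R·M0+t = (-0.22854, +0.08396, +1.33260); u = 646.7·(-0.22854)/1.33260 + 331.3 = 220.3934, v = 762.8·(+0.08396)/1.33260 + 229.1 = 277.1579
M1: Pc = R·M1+t = (-0.08576, +0.15809, +1.23339); u = 646.7·(-0.08576)/1.23339 + 331.3 = 286.3324, v = 762.8·(+0.15809)/1.23339 + 229.1 = 326.8706
M2: Pc = R·M2+t = (-0.02606, -0.01576, +1.18940); u = 646.7·(-0.02606)/1.18940 + 331.3 = 317.1282, v = 762.8·(-0.01576)/1.18940 + 229.1 = 218.9950
M3: Pc = R·M3+t = (-0.16884, -0.08989, +1.28861); u = 646.7·(-0.16884)/1.28861 + 331.3 = 246.5673, v = 762.8·(-0.08989)/1.28861 + 229.1 = 175.8901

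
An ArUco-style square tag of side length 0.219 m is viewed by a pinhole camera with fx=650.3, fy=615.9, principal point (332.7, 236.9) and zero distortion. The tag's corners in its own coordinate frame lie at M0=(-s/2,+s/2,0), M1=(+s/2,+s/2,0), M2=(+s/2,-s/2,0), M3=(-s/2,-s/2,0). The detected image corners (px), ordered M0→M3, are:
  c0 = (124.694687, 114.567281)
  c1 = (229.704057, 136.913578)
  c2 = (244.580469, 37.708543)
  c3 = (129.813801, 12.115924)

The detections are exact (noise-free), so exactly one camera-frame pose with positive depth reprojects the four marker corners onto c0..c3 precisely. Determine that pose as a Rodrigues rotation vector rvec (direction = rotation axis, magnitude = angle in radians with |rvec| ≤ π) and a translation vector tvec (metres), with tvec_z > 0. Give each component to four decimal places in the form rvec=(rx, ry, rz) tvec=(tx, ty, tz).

rvec=(0.5609, -0.0026, 0.2253) tvec=(-0.2974, -0.3324, 1.2858)

Intrinsics K: fx=650.3, fy=615.9, cx=332.7, cy=236.9
Marker side s = 0.219 m; corners in marker frame (Z=0):
  M0 = (-0.1095, +0.1095, 0)
  M1 = (+0.1095, +0.1095, 0)
  M2 = (+0.1095, -0.1095, 0)
  M3 = (-0.1095, -0.1095, 0)
Detected image corners:
  c0 = (124.694687, 114.567281) px
  c1 = (229.704057, 136.913578) px
  c2 = (244.580469, 37.708543) px
  c3 = (129.813801, 12.115924) px
Planar DLT: solve 8×8 A·h = b for H (H[2,2]=1):
  H  [+509.80132 +28.92065 +182.27202]
  H  [+112.84996 +491.24305 +77.65447]
  H  [+0.04956 +0.40996 +1.00000]
B = K⁻¹H; ‖b₁‖=0.777734, ‖b₂‖=0.777734; λ = 2/(‖b₁‖+‖b₂‖) = 1.285787, sign → tz>0 ⇒ λ=+1.285787
r₁ = λ·B[:,0] = (+0.97539,+0.21108,+0.06372); r₂ = λ·B[:,1] = (-0.21250,+0.82280,+0.52712)
r₃ = r₁×r₂ = (+0.05883,-0.52769,+0.84740); SVD([r₁ r₂ r₃]) → R = UVᵀ:
  R  [+0.97539 -0.21250 +0.05883]
  R  [+0.21108 +0.82280 -0.52769]
  R  [+0.06372 +0.52712 +0.84740]
t = (-0.29743, -0.33245, +1.28579) m
tr R = 2.645585; θ = arccos((tr R − 1)/2) = 0.604489 rad = 34.635°
axis k = ((R−Rᵀ)₃₂, (R−Rᵀ)₁₃, (R−Rᵀ)₂₁) / (2 sinθ) = (+0.927965, -0.004300, +0.372643)
rvec = θ·k = (+0.560945, -0.002599, +0.225259)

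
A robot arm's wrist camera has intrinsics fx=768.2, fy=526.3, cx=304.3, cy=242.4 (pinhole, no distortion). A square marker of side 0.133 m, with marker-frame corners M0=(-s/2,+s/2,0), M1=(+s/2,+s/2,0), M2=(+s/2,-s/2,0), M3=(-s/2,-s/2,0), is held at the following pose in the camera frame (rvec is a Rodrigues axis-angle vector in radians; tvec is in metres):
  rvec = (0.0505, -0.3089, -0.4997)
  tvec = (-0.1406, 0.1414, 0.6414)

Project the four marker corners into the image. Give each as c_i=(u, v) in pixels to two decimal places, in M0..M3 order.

c0=(103.28, 435.57) c1=(241.74, 374.67) c2=(167.49, 283.75) c3=(20.88, 340.77)

Intrinsics K: fx=768.2, fy=526.3, cx=304.3, cy=242.4
Marker side s = 0.133 m; corners in marker frame (Z=0):
  M0 = (-0.0665, +0.0665, 0)
  M1 = (+0.0665, +0.0665, 0)
  M2 = (+0.0665, -0.0665, 0)
  M3 = (-0.0665, -0.0665, 0)
rvec = (0.0505, -0.3089, -0.4997), |rvec| = θ = 0.58964 rad = 33.784°
Rodrigues: sinθ=0.55606, 1−cosθ=0.16886; R = I + sinθ·[k]× + (1−cosθ)·[k]×²:
    [+0.83238 +0.46367 -0.30357]
    [-0.47882 +0.87749 +0.02734]
    [+0.27905 +0.12259 +0.95242]
t = (-0.1406, 0.1414, 0.6414) m
M0: Pc = R·M0+t = (-0.16512, +0.23159, +0.63100); u = 768.2·(-0.16512)/0.63100 + 304.3 = 103.2766, v = 526.3·(+0.23159)/0.63100 + 242.4 = 435.5681
M1: Pc = R·M1+t = (-0.05441, +0.16791, +0.66811); u = 768.2·(-0.05441)/0.66811 + 304.3 = 241.7357, v = 526.3·(+0.16791)/0.66811 + 242.4 = 374.6713
M2: Pc = R·M2+t = (-0.11608, +0.05121, +0.65180); u = 768.2·(-0.11608)/0.65180 + 304.3 = 167.4906, v = 526.3·(+0.05121)/0.65180 + 242.4 = 283.7460
M3: Pc = R·M3+t = (-0.22679, +0.11489, +0.61469); u = 768.2·(-0.22679)/0.61469 + 304.3 = 20.8760, v = 526.3·(+0.11489)/0.61469 + 242.4 = 340.7681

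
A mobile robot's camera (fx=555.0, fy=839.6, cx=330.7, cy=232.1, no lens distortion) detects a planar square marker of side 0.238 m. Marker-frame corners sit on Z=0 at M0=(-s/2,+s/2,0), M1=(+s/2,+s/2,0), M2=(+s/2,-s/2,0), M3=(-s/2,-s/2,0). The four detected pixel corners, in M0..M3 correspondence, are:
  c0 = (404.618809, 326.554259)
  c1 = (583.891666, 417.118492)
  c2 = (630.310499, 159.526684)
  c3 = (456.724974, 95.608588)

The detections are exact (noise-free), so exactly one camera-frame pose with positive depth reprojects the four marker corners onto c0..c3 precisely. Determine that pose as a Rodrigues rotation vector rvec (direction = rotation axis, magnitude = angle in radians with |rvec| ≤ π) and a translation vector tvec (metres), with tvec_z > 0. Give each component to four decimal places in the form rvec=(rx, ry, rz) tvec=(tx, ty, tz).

rvec=(-0.2344, 0.2616, 0.3280) tvec=(0.2525, 0.0111, 0.7579)

Intrinsics K: fx=555.0, fy=839.6, cx=330.7, cy=232.1
Marker side s = 0.238 m; corners in marker frame (Z=0):
  M0 = (-0.1190, +0.1190, 0)
  M1 = (+0.1190, +0.1190, 0)
  M2 = (+0.1190, -0.1190, 0)
  M3 = (-0.1190, -0.1190, 0)
Detected image corners:
  c0 = (404.618809, 326.554259) px
  c1 = (583.891666, 417.118492) px
  c2 = (630.310499, 159.526684) px
  c3 = (456.724974, 95.608588) px
Planar DLT: solve 8×8 A·h = b for H (H[2,2]=1):
  H  [+542.84315 -333.12515 +515.58799]
  H  [+227.59359 +963.35523 +244.42933]
  H  [-0.38180 -0.24205 +1.00000]
B = K⁻¹H; ‖b₁‖=1.319497, ‖b₂‖=1.319497; λ = 2/(‖b₁‖+‖b₂‖) = 0.757864, sign → tz>0 ⇒ λ=+0.757864
r₁ = λ·B[:,0] = (+0.91368,+0.28543,-0.28935); r₂ = λ·B[:,1] = (-0.34558,+0.92028,-0.18344)
r₃ = r₁×r₂ = (+0.21393,+0.26760,+0.93948); SVD([r₁ r₂ r₃]) → R = UVᵀ:
  R  [+0.91368 -0.34558 +0.21393]
  R  [+0.28543 +0.92028 +0.26760]
  R  [-0.28935 -0.18344 +0.93948]
t = (+0.25247, +0.01113, +0.75786) m
tr R = 2.773440; θ = arccos((tr R − 1)/2) = 0.480595 rad = 27.536°
axis k = ((R−Rᵀ)₃₂, (R−Rᵀ)₁₃, (R−Rᵀ)₂₁) / (2 sinθ) = (-0.487820, +0.544317, +0.682460)
rvec = θ·k = (-0.234444, +0.261596, +0.327986)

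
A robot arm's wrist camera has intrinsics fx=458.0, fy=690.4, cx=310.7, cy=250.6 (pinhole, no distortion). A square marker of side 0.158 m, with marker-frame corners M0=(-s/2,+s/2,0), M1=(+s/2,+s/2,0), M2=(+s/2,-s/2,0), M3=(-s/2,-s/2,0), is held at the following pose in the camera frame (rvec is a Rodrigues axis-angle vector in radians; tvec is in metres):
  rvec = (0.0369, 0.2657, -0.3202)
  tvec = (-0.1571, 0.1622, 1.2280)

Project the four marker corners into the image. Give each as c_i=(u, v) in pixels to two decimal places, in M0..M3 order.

Intrinsics K: fx=458.0, fy=690.4, cx=310.7, cy=250.6
Marker side s = 0.158 m; corners in marker frame (Z=0):
  M0 = (-0.0790, +0.0790, 0)
  M1 = (+0.0790, +0.0790, 0)
  M2 = (+0.0790, -0.0790, 0)
  M3 = (-0.0790, -0.0790, 0)
rvec = (0.0369, 0.2657, -0.3202), |rvec| = θ = 0.41772 rad = 23.933°
Rodrigues: sinθ=0.40567, 1−cosθ=0.08598; R = I + sinθ·[k]× + (1−cosθ)·[k]×²:
    [+0.91469 +0.31580 +0.25222]
    [-0.30614 +0.94881 -0.07776]
    [-0.26386 -0.00609 +0.96454]
t = (-0.1571, 0.1622, 1.2280) m
M0: Pc = R·M0+t = (-0.20441, +0.26134, +1.24836); u = 458.0·(-0.20441)/1.24836 + 310.7 = 235.7052, v = 690.4·(+0.26134)/1.24836 + 250.6 = 395.1328
M1: Pc = R·M1+t = (-0.05989, +0.21297, +1.20667); u = 458.0·(-0.05989)/1.20667 + 310.7 = 287.9679, v = 690.4·(+0.21297)/1.20667 + 250.6 = 372.4515
M2: Pc = R·M2+t = (-0.10979, +0.06306, +1.20764); u = 458.0·(-0.10979)/1.20764 + 310.7 = 269.0626, v = 690.4·(+0.06306)/1.20764 + 250.6 = 286.6508
M3: Pc = R·M3+t = (-0.25431, +0.11143, +1.24933); u = 458.0·(-0.25431)/1.24933 + 310.7 = 217.4710, v = 690.4·(+0.11143)/1.24933 + 250.6 = 312.1778

c0=(235.71, 395.13) c1=(287.97, 372.45) c2=(269.06, 286.65) c3=(217.47, 312.18)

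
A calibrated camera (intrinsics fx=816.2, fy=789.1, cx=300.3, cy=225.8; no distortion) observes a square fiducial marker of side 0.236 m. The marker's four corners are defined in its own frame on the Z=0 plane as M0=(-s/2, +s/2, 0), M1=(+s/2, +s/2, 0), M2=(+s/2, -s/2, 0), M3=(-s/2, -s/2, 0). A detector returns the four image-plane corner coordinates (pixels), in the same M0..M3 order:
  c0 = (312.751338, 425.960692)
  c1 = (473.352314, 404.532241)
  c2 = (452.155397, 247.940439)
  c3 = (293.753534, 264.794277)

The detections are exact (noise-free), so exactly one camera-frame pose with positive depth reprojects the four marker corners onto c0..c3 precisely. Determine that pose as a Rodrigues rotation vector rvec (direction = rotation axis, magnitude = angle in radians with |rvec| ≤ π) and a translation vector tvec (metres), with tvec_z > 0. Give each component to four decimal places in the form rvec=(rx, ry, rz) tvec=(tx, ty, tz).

rvec=(-0.0929, -0.1288, -0.1087) tvec=(0.1204, 0.1625, 1.1744)

Intrinsics K: fx=816.2, fy=789.1, cx=300.3, cy=225.8
Marker side s = 0.236 m; corners in marker frame (Z=0):
  M0 = (-0.1180, +0.1180, 0)
  M1 = (+0.1180, +0.1180, 0)
  M2 = (+0.1180, -0.1180, 0)
  M3 = (-0.1180, -0.1180, 0)
Detected image corners:
  c0 = (312.751338, 425.960692) px
  c1 = (473.352314, 404.532241) px
  c2 = (452.155397, 247.940439) px
  c3 = (293.753534, 264.794277) px
Planar DLT: solve 8×8 A·h = b for H (H[2,2]=1):
  H  [+719.18745 +57.37987 +383.98267]
  H  [-42.99430 +648.67707 +334.99763]
  H  [+0.11325 -0.07269 +1.00000]
B = K⁻¹H; ‖b₁‖=0.851524, ‖b₂‖=0.851524; λ = 2/(‖b₁‖+‖b₂‖) = 1.174365, sign → tz>0 ⇒ λ=+1.174365
r₁ = λ·B[:,0] = (+0.98585,-0.10204,+0.13299); r₂ = λ·B[:,1] = (+0.11397,+0.98981,-0.08537)
r₃ = r₁×r₂ = (-0.12293,+0.09931,+0.98743); SVD([r₁ r₂ r₃]) → R = UVᵀ:
  R  [+0.98585 +0.11397 -0.12293]
  R  [-0.10204 +0.98981 +0.09931]
  R  [+0.13299 -0.08537 +0.98743]
t = (+0.12040, +0.16251, +1.17437) m
tr R = 2.963094; θ = arccos((tr R − 1)/2) = 0.192406 rad = 11.024°
axis k = ((R−Rᵀ)₃₂, (R−Rᵀ)₁₃, (R−Rᵀ)₂₁) / (2 sinθ) = (-0.482896, -0.669176, -0.564815)
rvec = θ·k = (-0.092912, -0.128753, -0.108674)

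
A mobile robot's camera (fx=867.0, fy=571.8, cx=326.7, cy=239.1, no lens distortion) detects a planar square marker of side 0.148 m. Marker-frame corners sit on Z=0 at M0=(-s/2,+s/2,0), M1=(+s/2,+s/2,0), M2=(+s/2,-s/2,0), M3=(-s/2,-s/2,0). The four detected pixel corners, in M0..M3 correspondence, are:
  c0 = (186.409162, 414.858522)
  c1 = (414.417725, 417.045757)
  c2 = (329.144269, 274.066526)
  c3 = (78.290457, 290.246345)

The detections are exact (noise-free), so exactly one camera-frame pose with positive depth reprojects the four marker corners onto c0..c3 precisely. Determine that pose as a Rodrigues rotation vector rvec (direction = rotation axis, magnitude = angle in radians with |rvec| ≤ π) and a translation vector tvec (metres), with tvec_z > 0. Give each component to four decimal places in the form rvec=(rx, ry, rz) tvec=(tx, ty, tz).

rvec=(0.5550, 0.3785, -0.2336) tvec=(-0.0425, 0.0942, 0.4679)

Intrinsics K: fx=867.0, fy=571.8, cx=326.7, cy=239.1
Marker side s = 0.148 m; corners in marker frame (Z=0):
  M0 = (-0.0740, +0.0740, 0)
  M1 = (+0.0740, +0.0740, 0)
  M2 = (+0.0740, -0.0740, 0)
  M3 = (-0.0740, -0.0740, 0)
Detected image corners:
  c0 = (186.409162, 414.858522) px
  c1 = (414.417725, 417.045757) px
  c2 = (329.144269, 274.066526) px
  c3 = (78.290457, 290.246345) px
Planar DLT: solve 8×8 A·h = b for H (H[2,2]=1):
  H  [+1391.43198 +909.96550 +247.88208]
  H  [-348.23305 +1248.43513 +354.22246]
  H  [-0.87535 +0.99821 +1.00000]
B = K⁻¹H; ‖b₁‖=2.137392, ‖b₂‖=2.137392; λ = 2/(‖b₁‖+‖b₂‖) = 0.467860, sign → tz>0 ⇒ λ=+0.467860
r₁ = λ·B[:,0] = (+0.90518,-0.11368,-0.40954); r₂ = λ·B[:,1] = (+0.31506,+0.82621,+0.46702)
r₃ = r₁×r₂ = (+0.28528,-0.55177,+0.78369); SVD([r₁ r₂ r₃]) → R = UVᵀ:
  R  [+0.90518 +0.31506 +0.28528]
  R  [-0.11368 +0.82621 -0.55177]
  R  [-0.40954 +0.46702 +0.78369]
t = (-0.04253, +0.09420, +0.46786) m
tr R = 2.515080; θ = arccos((tr R − 1)/2) = 0.711260 rad = 40.752°
axis k = ((R−Rᵀ)₃₂, (R−Rᵀ)₁₃, (R−Rᵀ)₂₁) / (2 sinθ) = (+0.780340, +0.532191, -0.328395)
rvec = θ·k = (+0.555024, +0.378526, -0.233574)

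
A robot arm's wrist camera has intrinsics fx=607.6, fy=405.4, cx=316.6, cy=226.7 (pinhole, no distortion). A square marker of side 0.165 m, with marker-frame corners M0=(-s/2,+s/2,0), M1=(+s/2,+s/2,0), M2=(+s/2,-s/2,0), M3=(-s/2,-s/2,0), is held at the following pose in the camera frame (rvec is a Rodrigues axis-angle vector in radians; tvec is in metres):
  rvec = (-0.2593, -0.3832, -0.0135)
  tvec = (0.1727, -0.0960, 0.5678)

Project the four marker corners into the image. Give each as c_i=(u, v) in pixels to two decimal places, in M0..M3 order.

c0=(435.66, 211.65) c1=(583.96, 217.39) c2=(556.30, 113.49) c3=(415.82, 96.76)

Intrinsics K: fx=607.6, fy=405.4, cx=316.6, cy=226.7
Marker side s = 0.165 m; corners in marker frame (Z=0):
  M0 = (-0.0825, +0.0825, 0)
  M1 = (+0.0825, +0.0825, 0)
  M2 = (+0.0825, -0.0825, 0)
  M3 = (-0.0825, -0.0825, 0)
rvec = (-0.2593, -0.3832, -0.0135), |rvec| = θ = 0.46288 rad = 26.521°
Rodrigues: sinθ=0.44653, 1−cosθ=0.10523; R = I + sinθ·[k]× + (1−cosθ)·[k]×²:
    [+0.92779 +0.06182 -0.36794]
    [+0.03578 +0.96689 +0.25268]
    [+0.37138 -0.24760 +0.89486]
t = (0.1727, -0.0960, 0.5678) m
M0: Pc = R·M0+t = (+0.10126, -0.01918, +0.51673); u = 607.6·(+0.10126)/0.51673 + 316.6 = 435.6635, v = 405.4·(-0.01918)/0.51673 + 226.7 = 211.6498
M1: Pc = R·M1+t = (+0.25434, -0.01328, +0.57801); u = 607.6·(+0.25434)/0.57801 + 316.6 = 583.9629, v = 405.4·(-0.01328)/0.57801 + 226.7 = 217.3858
M2: Pc = R·M2+t = (+0.24414, -0.17282, +0.61887); u = 607.6·(+0.24414)/0.61887 + 316.6 = 556.2979, v = 405.4·(-0.17282)/0.61887 + 226.7 = 113.4932
M3: Pc = R·M3+t = (+0.09106, -0.17872, +0.55759); u = 607.6·(+0.09106)/0.55759 + 316.6 = 415.8240, v = 405.4·(-0.17872)/0.55759 + 226.7 = 96.7598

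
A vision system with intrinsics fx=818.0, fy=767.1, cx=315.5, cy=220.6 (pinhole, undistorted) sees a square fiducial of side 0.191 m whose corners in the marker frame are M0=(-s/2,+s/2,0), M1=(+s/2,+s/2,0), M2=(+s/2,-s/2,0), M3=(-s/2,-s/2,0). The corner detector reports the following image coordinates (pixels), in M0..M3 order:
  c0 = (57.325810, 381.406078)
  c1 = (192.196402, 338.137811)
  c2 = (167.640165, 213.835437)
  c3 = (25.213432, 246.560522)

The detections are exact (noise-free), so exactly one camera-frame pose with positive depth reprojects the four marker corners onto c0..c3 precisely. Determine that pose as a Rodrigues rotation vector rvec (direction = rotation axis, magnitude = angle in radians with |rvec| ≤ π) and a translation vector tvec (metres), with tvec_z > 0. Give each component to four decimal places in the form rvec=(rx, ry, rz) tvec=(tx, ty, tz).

Intrinsics K: fx=818.0, fy=767.1, cx=315.5, cy=220.6
Marker side s = 0.191 m; corners in marker frame (Z=0):
  M0 = (-0.0955, +0.0955, 0)
  M1 = (+0.0955, +0.0955, 0)
  M2 = (+0.0955, -0.0955, 0)
  M3 = (-0.0955, -0.0955, 0)
Detected image corners:
  c0 = (57.325810, 381.406078) px
  c1 = (192.196402, 338.137811) px
  c2 = (167.640165, 213.835437) px
  c3 = (25.213432, 246.560522) px
Planar DLT: solve 8×8 A·h = b for H (H[2,2]=1):
  H  [+778.73668 +168.12676 +114.03060]
  H  [-57.58043 +732.31086 +295.26989]
  H  [+0.48087 +0.18706 +1.00000]
B = K⁻¹H; ‖b₁‖=0.929689, ‖b₂‖=0.929689; λ = 2/(‖b₁‖+‖b₂‖) = 1.075629, sign → tz>0 ⇒ λ=+1.075629
r₁ = λ·B[:,0] = (+0.82450,-0.22948,+0.51723); r₂ = λ·B[:,1] = (+0.14347,+0.96898,+0.20121)
r₃ = r₁×r₂ = (-0.54736,-0.09169,+0.83186); SVD([r₁ r₂ r₃]) → R = UVᵀ:
  R  [+0.82450 +0.14347 -0.54736]
  R  [-0.22948 +0.96898 -0.09169]
  R  [+0.51723 +0.20121 +0.83186]
t = (-0.26492, +0.10470, +1.07563) m
tr R = 2.625345; θ = arccos((tr R − 1)/2) = 0.622073 rad = 35.642°
axis k = ((R−Rᵀ)₃₂, (R−Rᵀ)₁₃, (R−Rᵀ)₂₁) / (2 sinθ) = (+0.251321, -0.913471, -0.320012)
rvec = θ·k = (+0.156340, -0.568246, -0.199071)

rvec=(0.1563, -0.5682, -0.1991) tvec=(-0.2649, 0.1047, 1.0756)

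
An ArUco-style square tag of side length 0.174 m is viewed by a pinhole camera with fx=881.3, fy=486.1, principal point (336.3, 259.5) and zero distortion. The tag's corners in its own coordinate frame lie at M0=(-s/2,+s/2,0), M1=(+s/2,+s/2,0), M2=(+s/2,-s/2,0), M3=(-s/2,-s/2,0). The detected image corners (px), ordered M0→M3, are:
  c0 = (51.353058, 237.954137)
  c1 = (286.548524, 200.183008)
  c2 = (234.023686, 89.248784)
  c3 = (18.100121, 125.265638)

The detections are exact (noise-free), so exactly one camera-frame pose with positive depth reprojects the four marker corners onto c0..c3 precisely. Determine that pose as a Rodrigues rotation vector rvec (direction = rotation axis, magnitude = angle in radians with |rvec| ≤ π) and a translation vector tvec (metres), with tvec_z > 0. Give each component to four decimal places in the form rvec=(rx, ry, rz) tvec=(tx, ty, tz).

Intrinsics K: fx=881.3, fy=486.1, cx=336.3, cy=259.5
Marker side s = 0.174 m; corners in marker frame (Z=0):
  M0 = (-0.0870, +0.0870, 0)
  M1 = (+0.0870, +0.0870, 0)
  M2 = (+0.0870, -0.0870, 0)
  M3 = (-0.0870, -0.0870, 0)
Detected image corners:
  c0 = (51.353058, 237.954137) px
  c1 = (286.548524, 200.183008) px
  c2 = (234.023686, 89.248784) px
  c3 = (18.100121, 125.265638) px
Planar DLT: solve 8×8 A·h = b for H (H[2,2]=1):
  H  [+1284.04178 +175.62742 +145.95081]
  H  [-222.85672 +564.60235 +160.94563]
  H  [-0.06761 -0.47818 +1.00000]
B = K⁻¹H; ‖b₁‖=1.543250, ‖b₂‖=1.543250; λ = 2/(‖b₁‖+‖b₂‖) = 0.647983, sign → tz>0 ⇒ λ=+0.647983
r₁ = λ·B[:,0] = (+0.96082,-0.27368,-0.04381); r₂ = λ·B[:,1] = (+0.24737,+0.91804,-0.30985)
r₃ = r₁×r₂ = (+0.12502,+0.28688,+0.94977); SVD([r₁ r₂ r₃]) → R = UVᵀ:
  R  [+0.96082 +0.24737 +0.12502]
  R  [-0.27368 +0.91804 +0.28688]
  R  [-0.04381 -0.30985 +0.94977]
t = (-0.13996, -0.13138, +0.64798) m
tr R = 2.828637; θ = arccos((tr R − 1)/2) = 0.416975 rad = 23.891°
axis k = ((R−Rᵀ)₃₂, (R−Rᵀ)₁₃, (R−Rᵀ)₂₁) / (2 sinθ) = (-0.736708, +0.208441, -0.643283)
rvec = θ·k = (-0.307189, +0.086915, -0.268233)

rvec=(-0.3072, 0.0869, -0.2682) tvec=(-0.1400, -0.1314, 0.6480)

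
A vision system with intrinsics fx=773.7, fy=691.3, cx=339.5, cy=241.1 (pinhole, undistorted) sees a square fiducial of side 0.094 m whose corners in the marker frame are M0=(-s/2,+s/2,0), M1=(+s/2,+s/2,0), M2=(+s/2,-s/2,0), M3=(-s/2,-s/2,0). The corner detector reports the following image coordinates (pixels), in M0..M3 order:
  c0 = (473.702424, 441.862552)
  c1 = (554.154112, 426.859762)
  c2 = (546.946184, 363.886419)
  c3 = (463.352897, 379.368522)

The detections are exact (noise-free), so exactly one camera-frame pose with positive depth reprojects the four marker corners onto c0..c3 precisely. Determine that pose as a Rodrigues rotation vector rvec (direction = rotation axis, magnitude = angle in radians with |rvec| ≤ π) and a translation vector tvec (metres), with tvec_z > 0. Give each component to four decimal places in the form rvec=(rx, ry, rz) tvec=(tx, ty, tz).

Intrinsics K: fx=773.7, fy=691.3, cx=339.5, cy=241.1
Marker side s = 0.094 m; corners in marker frame (Z=0):
  M0 = (-0.0470, +0.0470, 0)
  M1 = (+0.0470, +0.0470, 0)
  M2 = (+0.0470, -0.0470, 0)
  M3 = (-0.0470, -0.0470, 0)
Detected image corners:
  c0 = (473.702424, 441.862552) px
  c1 = (554.154112, 426.859762) px
  c2 = (546.946184, 363.886419) px
  c3 = (463.352897, 379.368522) px
Planar DLT: solve 8×8 A·h = b for H (H[2,2]=1):
  H  [+881.06161 +300.05435 +509.65587]
  H  [-155.14475 +830.84271 +403.58610]
  H  [+0.01727 +0.40562 +1.00000]
B = K⁻¹H; ‖b₁‖=1.154549, ‖b₂‖=1.154549; λ = 2/(‖b₁‖+‖b₂‖) = 0.866139, sign → tz>0 ⇒ λ=+0.866139
r₁ = λ·B[:,0] = (+0.97976,-0.19960,+0.01496); r₂ = λ·B[:,1] = (+0.18174,+0.91845,+0.35132)
r₃ = r₁×r₂ = (-0.08386,-0.34149,+0.93614); SVD([r₁ r₂ r₃]) → R = UVᵀ:
  R  [+0.97976 +0.18174 -0.08386]
  R  [-0.19960 +0.91845 -0.34149]
  R  [+0.01496 +0.35132 +0.93614]
t = (+0.19049, +0.20358, +0.86614) m
tr R = 2.834345; θ = arccos((tr R − 1)/2) = 0.409870 rad = 23.484°
axis k = ((R−Rᵀ)₃₂, (R−Rᵀ)₁₃, (R−Rᵀ)₂₁) / (2 sinθ) = (+0.869296, -0.123996, -0.478487)
rvec = θ·k = (+0.356298, -0.050822, -0.196117)

rvec=(0.3563, -0.0508, -0.1961) tvec=(0.1905, 0.2036, 0.8661)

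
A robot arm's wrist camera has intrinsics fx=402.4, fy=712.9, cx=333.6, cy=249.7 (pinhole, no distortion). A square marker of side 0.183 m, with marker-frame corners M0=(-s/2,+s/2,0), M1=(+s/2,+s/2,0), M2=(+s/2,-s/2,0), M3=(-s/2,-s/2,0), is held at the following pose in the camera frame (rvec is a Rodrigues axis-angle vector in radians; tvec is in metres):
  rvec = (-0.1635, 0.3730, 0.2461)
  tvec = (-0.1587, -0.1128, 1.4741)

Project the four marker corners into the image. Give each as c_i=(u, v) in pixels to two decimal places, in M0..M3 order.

Intrinsics K: fx=402.4, fy=712.9, cx=333.6, cy=249.7
Marker side s = 0.183 m; corners in marker frame (Z=0):
  M0 = (-0.0915, +0.0915, 0)
  M1 = (+0.0915, +0.0915, 0)
  M2 = (+0.0915, -0.0915, 0)
  M3 = (-0.0915, -0.0915, 0)
rvec = (-0.1635, 0.3730, 0.2461), |rvec| = θ = 0.47584 rad = 27.264°
Rodrigues: sinθ=0.45809, 1−cosθ=0.11109; R = I + sinθ·[k]× + (1−cosθ)·[k]×²:
    [+0.90202 -0.26684 +0.33934]
    [+0.20700 +0.95717 +0.20244]
    [-0.37882 -0.11236 +0.91862]
t = (-0.1587, -0.1128, 1.4741) m
M0: Pc = R·M0+t = (-0.26565, -0.04416, +1.49848); u = 402.4·(-0.26565)/1.49848 + 333.6 = 262.2625, v = 712.9·(-0.04416)/1.49848 + 249.7 = 228.6914
M1: Pc = R·M1+t = (-0.10058, -0.00628, +1.42916); u = 402.4·(-0.10058)/1.42916 + 333.6 = 305.2800, v = 712.9·(-0.00628)/1.42916 + 249.7 = 246.5679
M2: Pc = R·M2+t = (-0.05175, -0.18144, +1.44972); u = 402.4·(-0.05175)/1.44972 + 333.6 = 319.2359, v = 712.9·(-0.18144)/1.44972 + 249.7 = 160.4764
M3: Pc = R·M3+t = (-0.21682, -0.21932, +1.51904); u = 402.4·(-0.21682)/1.51904 + 333.6 = 276.1638, v = 712.9·(-0.21932)/1.51904 + 249.7 = 146.7708

c0=(262.26, 228.69) c1=(305.28, 246.57) c2=(319.24, 160.48) c3=(276.16, 146.77)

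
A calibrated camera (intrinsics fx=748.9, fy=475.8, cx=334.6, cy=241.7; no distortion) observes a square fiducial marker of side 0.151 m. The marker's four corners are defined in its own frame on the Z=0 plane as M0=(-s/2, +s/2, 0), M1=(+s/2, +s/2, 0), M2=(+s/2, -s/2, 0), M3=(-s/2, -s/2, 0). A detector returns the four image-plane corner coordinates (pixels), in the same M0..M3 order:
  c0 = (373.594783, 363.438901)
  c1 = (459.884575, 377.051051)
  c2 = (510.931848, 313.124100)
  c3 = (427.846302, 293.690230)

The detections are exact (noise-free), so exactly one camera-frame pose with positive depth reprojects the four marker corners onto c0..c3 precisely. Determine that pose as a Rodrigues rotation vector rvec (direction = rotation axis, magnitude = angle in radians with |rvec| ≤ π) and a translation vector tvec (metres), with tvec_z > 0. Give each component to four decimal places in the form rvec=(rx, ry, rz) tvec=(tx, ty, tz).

Intrinsics K: fx=748.9, fy=475.8, cx=334.6, cy=241.7
Marker side s = 0.151 m; corners in marker frame (Z=0):
  M0 = (-0.0755, +0.0755, 0)
  M1 = (+0.0755, +0.0755, 0)
  M2 = (+0.0755, -0.0755, 0)
  M3 = (-0.0755, -0.0755, 0)
Detected image corners:
  c0 = (373.594783, 363.438901) px
  c1 = (459.884575, 377.051051) px
  c2 = (510.931848, 313.124100) px
  c3 = (427.846302, 293.690230) px
Planar DLT: solve 8×8 A·h = b for H (H[2,2]=1):
  H  [+806.23839 -306.73507 +444.64835]
  H  [+295.78298 +473.37235 +337.40772]
  H  [+0.55368 +0.09365 +1.00000]
B = K⁻¹H; ‖b₁‖=1.053554, ‖b₂‖=1.053554; λ = 2/(‖b₁‖+‖b₂‖) = 0.949168, sign → tz>0 ⇒ λ=+0.949168
r₁ = λ·B[:,0] = (+0.78703,+0.32309,+0.52554); r₂ = λ·B[:,1] = (-0.42848,+0.89917,+0.08889)
r₃ = r₁×r₂ = (-0.44383,-0.29514,+0.84611); SVD([r₁ r₂ r₃]) → R = UVᵀ:
  R  [+0.78703 -0.42848 -0.44383]
  R  [+0.32309 +0.89917 -0.29514]
  R  [+0.52554 +0.08889 +0.84611]
t = (+0.13948, +0.19093, +0.94917) m
tr R = 2.532317; θ = arccos((tr R − 1)/2) = 0.697954 rad = 39.990°
axis k = ((R−Rᵀ)₃₂, (R−Rᵀ)₁₃, (R−Rᵀ)₂₁) / (2 sinθ) = (+0.298785, -0.754196, +0.584736)
rvec = θ·k = (+0.208538, -0.526394, +0.408119)

rvec=(0.2085, -0.5264, 0.4081) tvec=(0.1395, 0.1909, 0.9492)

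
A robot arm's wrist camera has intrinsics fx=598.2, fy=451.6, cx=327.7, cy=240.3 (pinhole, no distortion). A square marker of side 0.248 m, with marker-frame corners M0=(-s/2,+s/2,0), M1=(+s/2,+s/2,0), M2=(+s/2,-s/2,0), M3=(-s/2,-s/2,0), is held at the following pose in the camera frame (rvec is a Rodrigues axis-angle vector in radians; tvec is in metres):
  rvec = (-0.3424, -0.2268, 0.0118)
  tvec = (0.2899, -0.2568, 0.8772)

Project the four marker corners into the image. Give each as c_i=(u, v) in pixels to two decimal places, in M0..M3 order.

c0=(455.21, 158.69) c1=(614.77, 170.27) c2=(585.41, 64.83) c3=(438.90, 47.92)

Intrinsics K: fx=598.2, fy=451.6, cx=327.7, cy=240.3
Marker side s = 0.248 m; corners in marker frame (Z=0):
  M0 = (-0.1240, +0.1240, 0)
  M1 = (+0.1240, +0.1240, 0)
  M2 = (+0.1240, -0.1240, 0)
  M3 = (-0.1240, -0.1240, 0)
rvec = (-0.3424, -0.2268, 0.0118), |rvec| = θ = 0.41087 rad = 23.541°
Rodrigues: sinθ=0.39941, 1−cosθ=0.08323; R = I + sinθ·[k]× + (1−cosθ)·[k]×²:
    [+0.97457 +0.02681 -0.22246]
    [+0.04976 +0.94213 +0.33153]
    [+0.21848 -0.33417 +0.91684]
t = (0.2899, -0.2568, 0.8772) m
M0: Pc = R·M0+t = (+0.17238, -0.14615, +0.80867); u = 598.2·(+0.17238)/0.80867 + 327.7 = 455.2135, v = 451.6·(-0.14615)/0.80867 + 240.3 = 158.6857
M1: Pc = R·M1+t = (+0.41407, -0.13381, +0.86285); u = 598.2·(+0.41407)/0.86285 + 327.7 = 614.7677, v = 451.6·(-0.13381)/0.86285 + 240.3 = 170.2688
M2: Pc = R·M2+t = (+0.40742, -0.36745, +0.94573); u = 598.2·(+0.40742)/0.94573 + 327.7 = 585.4060, v = 451.6·(-0.36745)/0.94573 + 240.3 = 64.8346
M3: Pc = R·M3+t = (+0.16573, -0.37979, +0.89155); u = 598.2·(+0.16573)/0.89155 + 327.7 = 438.8986, v = 451.6·(-0.37979)/0.89155 + 240.3 = 47.9205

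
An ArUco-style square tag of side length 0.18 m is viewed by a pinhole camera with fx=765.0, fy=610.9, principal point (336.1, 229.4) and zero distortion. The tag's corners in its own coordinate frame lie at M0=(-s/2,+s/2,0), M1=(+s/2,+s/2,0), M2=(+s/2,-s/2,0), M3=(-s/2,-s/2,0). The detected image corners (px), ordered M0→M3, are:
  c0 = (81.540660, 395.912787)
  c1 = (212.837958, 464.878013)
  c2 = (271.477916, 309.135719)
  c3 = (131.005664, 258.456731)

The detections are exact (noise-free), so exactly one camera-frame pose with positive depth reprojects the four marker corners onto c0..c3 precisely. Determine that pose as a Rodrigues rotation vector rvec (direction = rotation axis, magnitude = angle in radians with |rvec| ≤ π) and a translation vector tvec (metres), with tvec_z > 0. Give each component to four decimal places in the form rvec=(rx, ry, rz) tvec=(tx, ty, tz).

Intrinsics K: fx=765.0, fy=610.9, cx=336.1, cy=229.4
Marker side s = 0.18 m; corners in marker frame (Z=0):
  M0 = (-0.0900, +0.0900, 0)
  M1 = (+0.0900, +0.0900, 0)
  M2 = (+0.0900, -0.0900, 0)
  M3 = (-0.0900, -0.0900, 0)
Detected image corners:
  c0 = (81.540660, 395.912787) px
  c1 = (212.837958, 464.878013) px
  c2 = (271.477916, 309.135719) px
  c3 = (131.005664, 258.456731) px
Planar DLT: solve 8×8 A·h = b for H (H[2,2]=1):
  H  [+627.90823 -283.71473 +169.55646]
  H  [+72.80737 +841.66810 +355.70081]
  H  [-0.72790 +0.08557 +1.00000]
B = K⁻¹H; ‖b₁‖=1.408849, ‖b₂‖=1.408849; λ = 2/(‖b₁‖+‖b₂‖) = 0.709799, sign → tz>0 ⇒ λ=+0.709799
r₁ = λ·B[:,0] = (+0.80959,+0.27861,-0.51666); r₂ = λ·B[:,1] = (-0.28993,+0.95512,+0.06074)
r₃ = r₁×r₂ = (+0.51039,+0.10062,+0.85403); SVD([r₁ r₂ r₃]) → R = UVᵀ:
  R  [+0.80959 -0.28993 +0.51039]
  R  [+0.27861 +0.95512 +0.10062]
  R  [-0.51666 +0.06074 +0.85403]
t = (-0.15453, +0.14675, +0.70980) m
tr R = 2.618746; θ = arccos((tr R − 1)/2) = 0.627713 rad = 35.965°
axis k = ((R−Rᵀ)₃₂, (R−Rᵀ)₁₃, (R−Rᵀ)₂₁) / (2 sinθ) = (-0.033958, +0.874394, +0.484027)
rvec = θ·k = (-0.021316, +0.548868, +0.303830)

rvec=(-0.0213, 0.5489, 0.3038) tvec=(-0.1545, 0.1467, 0.7098)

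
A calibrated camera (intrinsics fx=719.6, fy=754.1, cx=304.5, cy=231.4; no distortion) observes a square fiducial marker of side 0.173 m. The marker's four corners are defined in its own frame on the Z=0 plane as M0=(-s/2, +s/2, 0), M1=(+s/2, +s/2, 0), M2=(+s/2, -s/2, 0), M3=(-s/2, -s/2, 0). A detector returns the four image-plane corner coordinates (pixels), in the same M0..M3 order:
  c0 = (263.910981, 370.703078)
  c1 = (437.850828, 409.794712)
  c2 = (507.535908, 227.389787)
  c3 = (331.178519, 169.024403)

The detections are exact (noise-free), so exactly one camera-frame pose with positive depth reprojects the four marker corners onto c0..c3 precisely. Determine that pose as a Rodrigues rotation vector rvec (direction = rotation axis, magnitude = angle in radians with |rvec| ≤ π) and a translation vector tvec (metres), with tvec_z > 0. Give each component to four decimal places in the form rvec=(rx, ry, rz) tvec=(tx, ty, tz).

Intrinsics K: fx=719.6, fy=754.1, cx=304.5, cy=231.4
Marker side s = 0.173 m; corners in marker frame (Z=0):
  M0 = (-0.0865, +0.0865, 0)
  M1 = (+0.0865, +0.0865, 0)
  M2 = (+0.0865, -0.0865, 0)
  M3 = (-0.0865, -0.0865, 0)
Detected image corners:
  c0 = (263.910981, 370.703078) px
  c1 = (437.850828, 409.794712) px
  c2 = (507.535908, 227.389787) px
  c3 = (331.178519, 169.024403) px
Planar DLT: solve 8×8 A·h = b for H (H[2,2]=1):
  H  [+1208.41351 -288.70609 +388.15146]
  H  [+430.19022 +1189.68088 +297.61815]
  H  [+0.50936 +0.27892 +1.00000]
B = K⁻¹H; ‖b₁‖=1.604227, ‖b₂‖=1.604227; λ = 2/(‖b₁‖+‖b₂‖) = 0.623353, sign → tz>0 ⇒ λ=+0.623353
r₁ = λ·B[:,0] = (+0.91243,+0.25817,+0.31751); r₂ = λ·B[:,1] = (-0.32366,+0.93006,+0.17387)
r₃ = r₁×r₂ = (-0.25041,-0.26141,+0.93218); SVD([r₁ r₂ r₃]) → R = UVᵀ:
  R  [+0.91243 -0.32366 -0.25041]
  R  [+0.25817 +0.93006 -0.26141]
  R  [+0.31751 +0.17387 +0.93218]
t = (+0.07246, +0.05474, +0.62335) m
tr R = 2.774673; θ = arccos((tr R − 1)/2) = 0.479260 rad = 27.460°
axis k = ((R−Rᵀ)₃₂, (R−Rᵀ)₁₃, (R−Rᵀ)₂₁) / (2 sinθ) = (+0.471974, -0.615803, +0.630893)
rvec = θ·k = (+0.226198, -0.295130, +0.302362)

rvec=(0.2262, -0.2951, 0.3024) tvec=(0.0725, 0.0547, 0.6234)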